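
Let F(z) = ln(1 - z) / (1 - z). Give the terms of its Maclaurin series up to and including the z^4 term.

Expand each factor separately, then convolve coefficients.
F(0) = 0
F′(0) = -1
F′′(0) = -3
F′′′(0) = -11
F^(4)(0) = -50

-25*z^4/12 - 11*z^3/6 - 3*z^2/2 - z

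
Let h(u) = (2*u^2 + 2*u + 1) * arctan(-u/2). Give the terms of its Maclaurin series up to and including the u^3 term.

Shift and add copies of the series according to the polynomial's terms.
[u^0] = 0;  [u^1] = -1/2;  [u^2] = -1;  [u^3] = -23/24.

-23*u^3/24 - u^2 - u/2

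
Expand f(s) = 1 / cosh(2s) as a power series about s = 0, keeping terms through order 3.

Write the quotient as an unknown series and match coefficients against numerator = denominator · series.
[s^0] = 1;  [s^1] = 0;  [s^2] = -2;  [s^3] = 0.

1 - 2*s^2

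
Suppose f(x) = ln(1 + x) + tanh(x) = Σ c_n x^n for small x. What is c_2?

-1/2

Expand each term separately and add.
[x^0] = 0;  [x^1] = 2;  [x^2] = -1/2.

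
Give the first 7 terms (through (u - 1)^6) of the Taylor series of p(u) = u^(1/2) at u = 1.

Apply the Taylor formula c_k = f^(k)(a)/k!.
p(1) = 1
p′(1) = 1/2
p′′(1) = -1/4
p′′′(1) = 3/8
p^(4)(1) = -15/16
p^(5)(1) = 105/32
p^(6)(1) = -945/64

-21*(u - 1)^6/1024 + 7*(u - 1)^5/256 - 5*(u - 1)^4/128 + (u - 1)^3/16 - (u - 1)^2/8 + (u - 1)/2 + 1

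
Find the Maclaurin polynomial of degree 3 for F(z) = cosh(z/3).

z^2/18 + 1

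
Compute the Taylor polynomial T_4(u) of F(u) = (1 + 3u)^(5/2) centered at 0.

[u^0] = 1;  [u^1] = 15/2;  [u^2] = 135/8;  [u^3] = 135/16;  [u^4] = -405/128.

-405*u^4/128 + 135*u^3/16 + 135*u^2/8 + 15*u/2 + 1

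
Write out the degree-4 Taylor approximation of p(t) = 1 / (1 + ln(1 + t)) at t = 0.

Expand as Σ (-1)^k u^k with u equal to the inner function's series.
[t^0] = 1;  [t^1] = -1;  [t^2] = 3/2;  [t^3] = -7/3;  [t^4] = 11/3.

11*t^4/3 - 7*t^3/3 + 3*t^2/2 - t + 1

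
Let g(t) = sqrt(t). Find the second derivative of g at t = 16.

Differentiate repeatedly and evaluate at the center.
From the series, [(t - 16)^2] g = -1/512; multiply by 2! = 2 to get -1/256.

-1/256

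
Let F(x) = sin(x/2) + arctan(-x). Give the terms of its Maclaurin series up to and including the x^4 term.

5*x^3/16 - x/2

Expand each term separately and add.
F(0) = 0
F′(0) = -1/2
F′′(0) = 0
F′′′(0) = 15/8
F^(4)(0) = 0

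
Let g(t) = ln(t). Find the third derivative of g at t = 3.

2/27

From the series, [(t - 3)^3] g = 1/81; multiply by 3! = 6 to get 2/27.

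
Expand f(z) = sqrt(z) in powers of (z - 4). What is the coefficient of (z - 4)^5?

f(4) = 2
f′(4) = 1/4
f′′(4) = -1/32
f′′′(4) = 3/256
f^(4)(4) = -15/2048
f^(5)(4) = 105/16384
The Taylor polynomial is Σ f^(k)(4)/k! · (z - 4)^k.

7/131072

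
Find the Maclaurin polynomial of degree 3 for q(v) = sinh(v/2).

Apply the Taylor formula c_k = f^(k)(a)/k!.
q(0) = 0
q′(0) = 1/2
q′′(0) = 0
q′′′(0) = 1/8
Dividing each by k! gives the coefficients c_0, ..., c_3.

v^3/48 + v/2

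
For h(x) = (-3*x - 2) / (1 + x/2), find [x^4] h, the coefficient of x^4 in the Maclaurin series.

1/4

Distribute the polynomial across the series and collect like powers.
h(0) = -2
h′(0) = -2
h′′(0) = 2
h′′′(0) = -3
h^(4)(0) = 6
Then c_k = h^(k)(0)/k! gives each Taylor coefficient.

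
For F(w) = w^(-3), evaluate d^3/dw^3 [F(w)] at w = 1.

-60

The coefficient of (w - 1)^3 in the expansion is -10, so F′′′(1) = 3! * (-10) = -60.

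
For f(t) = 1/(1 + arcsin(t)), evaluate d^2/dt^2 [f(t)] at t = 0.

Substitute the inner expansion into the outer series and collect powers.
From the series, [t^2] f = 1; multiply by 2! = 2 to get 2.

2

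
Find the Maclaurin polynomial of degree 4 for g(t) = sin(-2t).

Compute the successive derivatives at the expansion point and divide by k!.
[t^0] = 0;  [t^1] = -2;  [t^2] = 0;  [t^3] = 4/3;  [t^4] = 0.

4*t^3/3 - 2*t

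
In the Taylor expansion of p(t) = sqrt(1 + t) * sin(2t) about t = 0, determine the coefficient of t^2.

1

Write out both Maclaurin series and multiply, keeping only the needed powers.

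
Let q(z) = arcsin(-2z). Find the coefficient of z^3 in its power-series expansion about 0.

Apply the Taylor formula c_k = f^(k)(a)/k!.
q(0) = 0
q′(0) = -2
q′′(0) = 0
q′′′(0) = -8
So c_3 = q′′′(0)/3! = -4/3.

-4/3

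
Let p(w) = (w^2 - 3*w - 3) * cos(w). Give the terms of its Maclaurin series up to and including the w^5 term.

-w^5/8 - 5*w^4/8 + 3*w^3/2 + 5*w^2/2 - 3*w - 3

Distribute the polynomial across the series and collect like powers.
p(0) = -3
p′(0) = -3
p′′(0) = 5
p′′′(0) = 9
p^(4)(0) = -15
p^(5)(0) = -15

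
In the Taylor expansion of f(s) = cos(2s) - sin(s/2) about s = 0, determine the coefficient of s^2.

-2

Add the two expansions coefficient-wise.
f(0) = 1
f′(0) = -1/2
f′′(0) = -4
Then c_k = f^(k)(0)/k! gives each Taylor coefficient.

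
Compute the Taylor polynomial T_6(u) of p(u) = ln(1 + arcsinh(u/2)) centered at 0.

-u^6/720 + 13*u^5/3840 - u^4/192 + u^3/48 - u^2/8 + u/2

Let u equal the inner series; expand the outer function in u and truncate.
[u^0] = 0;  [u^1] = 1/2;  [u^2] = -1/8;  [u^3] = 1/48;  [u^4] = -1/192;  [u^5] = 13/3840;  [u^6] = -1/720.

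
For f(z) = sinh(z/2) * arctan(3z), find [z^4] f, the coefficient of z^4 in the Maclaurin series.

Multiply the two series term by term and collect like powers.
f(0) = 0
f′(0) = 0
f′′(0) = 3
f′′′(0) = 0
f^(4)(0) = -213/2
So c_4 = f^(4)(0)/4! = -71/16.

-71/16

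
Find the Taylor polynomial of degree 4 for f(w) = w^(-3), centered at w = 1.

f(1) = 1
f′(1) = -3
f′′(1) = 12
f′′′(1) = -60
f^(4)(1) = 360
The Taylor polynomial is Σ f^(k)(1)/k! · (w - 1)^k.

15*(w - 1)^4 - 10*(w - 1)^3 + 6*(w - 1)^2 - 3*(w - 1) + 1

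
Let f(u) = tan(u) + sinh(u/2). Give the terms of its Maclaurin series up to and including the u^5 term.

Expand each term separately and add.
f(0) = 0
f′(0) = 3/2
f′′(0) = 0
f′′′(0) = 17/8
f^(4)(0) = 0
f^(5)(0) = 513/32

171*u^5/1280 + 17*u^3/48 + 3*u/2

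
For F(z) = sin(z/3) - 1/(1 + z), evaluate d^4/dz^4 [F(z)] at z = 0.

-24

Add the two expansions coefficient-wise.
From the series, [z^4] F = -1; multiply by 4! = 24 to get -24.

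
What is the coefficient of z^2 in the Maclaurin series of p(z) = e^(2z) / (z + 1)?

Multiply the numerator's expansion by the denominator's geometric series.
p(0) = 1
p′(0) = 1
p′′(0) = 2
So c_2 = p′′(0)/2! = 1.

1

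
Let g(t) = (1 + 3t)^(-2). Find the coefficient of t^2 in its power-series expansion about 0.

27

Differentiate repeatedly and evaluate at the center.
[t^0] = 1;  [t^1] = -6;  [t^2] = 27.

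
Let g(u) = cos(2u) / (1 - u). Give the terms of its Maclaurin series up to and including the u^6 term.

Multiply the numerator's expansion by the denominator's geometric series.
[u^0] = 1;  [u^1] = 1;  [u^2] = -1;  [u^3] = -1;  [u^4] = -1/3;  [u^5] = -1/3;  [u^6] = -19/45.

-19*u^6/45 - u^5/3 - u^4/3 - u^3 - u^2 + u + 1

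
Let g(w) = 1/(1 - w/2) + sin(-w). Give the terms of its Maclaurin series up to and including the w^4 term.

w^4/16 + 7*w^3/24 + w^2/4 - w/2 + 1

Add the two expansions coefficient-wise.
g(0) = 1
g′(0) = -1/2
g′′(0) = 1/2
g′′′(0) = 7/4
g^(4)(0) = 3/2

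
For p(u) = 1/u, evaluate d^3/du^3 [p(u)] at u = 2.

-3/8

The coefficient of (u - 2)^3 in the expansion is -1/16, so p′′′(2) = 3! * (-1/16) = -3/8.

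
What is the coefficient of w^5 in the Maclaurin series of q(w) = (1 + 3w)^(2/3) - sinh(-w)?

187/40

Expand each term separately and add.
q(0) = 1
q′(0) = 3
q′′(0) = -2
q′′′(0) = 9
q^(4)(0) = -56
q^(5)(0) = 561
Dividing each by k! gives the coefficients c_0, ..., c_5.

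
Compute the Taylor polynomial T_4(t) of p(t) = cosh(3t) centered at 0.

27*t^4/8 + 9*t^2/2 + 1

Differentiate repeatedly and evaluate at the center.
[t^0] = 1;  [t^1] = 0;  [t^2] = 9/2;  [t^3] = 0;  [t^4] = 27/8.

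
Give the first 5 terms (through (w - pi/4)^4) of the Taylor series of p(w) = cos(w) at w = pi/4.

Apply the Taylor formula c_k = f^(k)(a)/k!.
[(w - pi/4)^0] = sqrt(2)/2;  [(w - pi/4)^1] = -sqrt(2)/2;  [(w - pi/4)^2] = -sqrt(2)/4;  [(w - pi/4)^3] = sqrt(2)/12;  [(w - pi/4)^4] = sqrt(2)/48.

sqrt(2)*(w - pi/4)^4/48 + sqrt(2)*(w - pi/4)^3/12 - sqrt(2)*(w - pi/4)^2/4 - sqrt(2)*(w - pi/4)/2 + sqrt(2)/2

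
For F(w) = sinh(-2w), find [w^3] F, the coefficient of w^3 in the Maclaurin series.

Use the known series and substitute for the argument.
F(0) = 0
F′(0) = -2
F′′(0) = 0
F′′′(0) = -8
Dividing each by k! gives the coefficients c_0, ..., c_3.

-4/3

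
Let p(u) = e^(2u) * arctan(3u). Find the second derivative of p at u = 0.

Expand each factor separately, then convolve coefficients.
From the series, [u^2] p = 6; multiply by 2! = 2 to get 12.

12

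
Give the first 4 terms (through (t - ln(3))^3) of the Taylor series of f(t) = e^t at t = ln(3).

Use the known series and substitute for the argument.
f(ln(3)) = 3
f′(ln(3)) = 3
f′′(ln(3)) = 3
f′′′(ln(3)) = 3

(t - ln(3))^3/2 + 3*(t - ln(3))^2/2 + 3*(t - ln(3)) + 3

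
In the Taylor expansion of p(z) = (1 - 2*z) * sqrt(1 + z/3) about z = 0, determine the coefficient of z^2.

-25/72

Multiply each power in the prefactor through the base expansion.
[z^0] = 1;  [z^1] = -11/6;  [z^2] = -25/72.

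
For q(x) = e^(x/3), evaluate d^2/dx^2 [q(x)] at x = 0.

1/9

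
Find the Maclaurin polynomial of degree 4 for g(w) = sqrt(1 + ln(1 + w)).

-143*w^4/384 + 17*w^3/48 - 3*w^2/8 + w/2 + 1

Plug the Maclaurin series of the inner function into that of the outer and collect terms.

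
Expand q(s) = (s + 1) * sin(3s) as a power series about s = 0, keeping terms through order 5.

81*s^5/40 - 9*s^4/2 - 9*s^3/2 + 3*s^2 + 3*s

Shift and add copies of the series according to the polynomial's terms.
[s^0] = 0;  [s^1] = 3;  [s^2] = 3;  [s^3] = -9/2;  [s^4] = -9/2;  [s^5] = 81/40.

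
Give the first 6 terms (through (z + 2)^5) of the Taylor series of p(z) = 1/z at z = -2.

p(-2) = -1/2
p′(-2) = -1/4
p′′(-2) = -1/4
p′′′(-2) = -3/8
p^(4)(-2) = -3/4
p^(5)(-2) = -15/8

-(z + 2)^5/64 - (z + 2)^4/32 - (z + 2)^3/16 - (z + 2)^2/8 - (z + 2)/4 - 1/2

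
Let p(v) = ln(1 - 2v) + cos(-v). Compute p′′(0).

-5

Add the two expansions coefficient-wise.
The coefficient of v^2 in the expansion is -5/2, so p′′(0) = 2! * (-5/2) = -5.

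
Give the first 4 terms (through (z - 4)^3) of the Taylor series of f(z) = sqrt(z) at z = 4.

[(z - 4)^0] = 2;  [(z - 4)^1] = 1/4;  [(z - 4)^2] = -1/64;  [(z - 4)^3] = 1/512.

(z - 4)^3/512 - (z - 4)^2/64 + (z - 4)/4 + 2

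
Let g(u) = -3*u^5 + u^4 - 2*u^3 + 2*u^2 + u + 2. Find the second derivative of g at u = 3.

-1544

The coefficient of (u - 3)^2 in the expansion is -772, so g′′(3) = 2! * (-772) = -1544.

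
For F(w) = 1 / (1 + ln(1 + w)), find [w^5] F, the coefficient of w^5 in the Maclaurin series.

-347/60

Use the geometric series for the reciprocal, then substitute.
F(0) = 1
F′(0) = -1
F′′(0) = 3
F′′′(0) = -14
F^(4)(0) = 88
F^(5)(0) = -694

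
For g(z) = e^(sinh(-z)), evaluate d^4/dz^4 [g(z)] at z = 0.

5

Let u equal the inner series; expand the outer function in u and truncate.
The coefficient of z^4 in the expansion is 5/24, so g^(4)(0) = 4! * (5/24) = 5.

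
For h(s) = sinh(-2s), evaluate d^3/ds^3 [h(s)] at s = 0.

-8

Apply the Taylor formula c_k = f^(k)(a)/k!.
The coefficient of s^3 in the expansion is -4/3, so h′′′(0) = 3! * (-4/3) = -8.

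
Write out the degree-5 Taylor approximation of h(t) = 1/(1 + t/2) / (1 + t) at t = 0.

-63*t^5/32 + 31*t^4/16 - 15*t^3/8 + 7*t^2/4 - 3*t/2 + 1

Expand each factor separately, then convolve coefficients.
h(0) = 1
h′(0) = -3/2
h′′(0) = 7/2
h′′′(0) = -45/4
h^(4)(0) = 93/2
h^(5)(0) = -945/4
Dividing each by k! gives the coefficients c_0, ..., c_5.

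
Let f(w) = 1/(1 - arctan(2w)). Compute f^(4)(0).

128

Let u equal the inner series; expand the outer function in u and truncate.
The coefficient of w^4 in the expansion is 16/3, so f^(4)(0) = 4! * (16/3) = 128.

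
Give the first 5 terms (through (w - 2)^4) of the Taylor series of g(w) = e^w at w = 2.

[(w - 2)^0] = e^(2);  [(w - 2)^1] = e^(2);  [(w - 2)^2] = e^(2)/2;  [(w - 2)^3] = e^(2)/6;  [(w - 2)^4] = e^(2)/24.

(w - 2)^4*e^(2)/24 + (w - 2)^3*e^(2)/6 + (w - 2)^2*e^(2)/2 + (w - 2)*e^(2) + e^(2)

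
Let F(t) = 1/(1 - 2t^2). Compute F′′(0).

Compute the successive derivatives at the expansion point and divide by k!.
The coefficient of t^2 in the expansion is 2, so F′′(0) = 2! * (2) = 4.

4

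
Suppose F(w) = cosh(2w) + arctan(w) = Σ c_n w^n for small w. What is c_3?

-1/3

Combine the two series term by term.
F(0) = 1
F′(0) = 1
F′′(0) = 4
F′′′(0) = -2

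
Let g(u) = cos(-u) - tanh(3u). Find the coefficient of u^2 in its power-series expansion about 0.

-1/2

Expand each term separately and add.
g(0) = 1
g′(0) = -3
g′′(0) = -1
So c_2 = g′′(0)/2! = -1/2.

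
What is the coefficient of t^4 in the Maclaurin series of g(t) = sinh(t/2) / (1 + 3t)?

-217/16

Take the Cauchy product of the two expansions.
So c_4 = g^(4)(0)/4! = -217/16.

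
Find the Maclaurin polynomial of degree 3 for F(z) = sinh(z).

Compute the successive derivatives at the expansion point and divide by k!.
[z^0] = 0;  [z^1] = 1;  [z^2] = 0;  [z^3] = 1/6.

z^3/6 + z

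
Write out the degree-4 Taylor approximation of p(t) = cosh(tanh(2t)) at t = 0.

Compose series: expand the inner function first, then feed it into the outer expansion.
p(0) = 1
p′(0) = 0
p′′(0) = 4
p′′′(0) = 0
p^(4)(0) = -112
Dividing each by k! gives the coefficients c_0, ..., c_4.

-14*t^4/3 + 2*t^2 + 1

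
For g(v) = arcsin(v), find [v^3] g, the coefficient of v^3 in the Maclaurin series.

1/6

c_3 = g′′′(0)/3! = 1/6.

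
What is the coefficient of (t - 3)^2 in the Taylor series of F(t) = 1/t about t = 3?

[(t - 3)^0] = 1/3;  [(t - 3)^1] = -1/9;  [(t - 3)^2] = 1/27.

1/27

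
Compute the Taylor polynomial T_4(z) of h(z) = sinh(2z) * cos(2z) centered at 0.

Take the Cauchy product of the two expansions.

-8*z^3/3 + 2*z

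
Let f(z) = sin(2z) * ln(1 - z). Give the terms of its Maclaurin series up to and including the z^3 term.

Expand each factor separately, then convolve coefficients.
f(0) = 0
f′(0) = 0
f′′(0) = -4
f′′′(0) = -6
The Taylor polynomial is Σ f^(k)(0)/k! · z^k.

-z^3 - 2*z^2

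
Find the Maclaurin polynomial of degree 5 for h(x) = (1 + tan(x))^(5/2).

505*x^5/768 + 155*x^4/128 + 55*x^3/48 + 15*x^2/8 + 5*x/2 + 1

Let u equal the inner series; expand the outer function in u and truncate.
h(0) = 1
h′(0) = 5/2
h′′(0) = 15/4
h′′′(0) = 55/8
h^(4)(0) = 465/16
h^(5)(0) = 2525/32
Then c_k = h^(k)(0)/k! gives each Taylor coefficient.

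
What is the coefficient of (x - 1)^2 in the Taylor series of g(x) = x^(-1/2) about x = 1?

3/8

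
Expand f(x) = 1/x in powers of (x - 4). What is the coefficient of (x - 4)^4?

1/1024

f(4) = 1/4
f′(4) = -1/16
f′′(4) = 1/32
f′′′(4) = -3/128
f^(4)(4) = 3/128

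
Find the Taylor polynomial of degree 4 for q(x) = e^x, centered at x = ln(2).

[(x - ln(2))^0] = 2;  [(x - ln(2))^1] = 2;  [(x - ln(2))^2] = 1;  [(x - ln(2))^3] = 1/3;  [(x - ln(2))^4] = 1/12.

(x - ln(2))^4/12 + (x - ln(2))^3/3 + (x - ln(2))^2 + 2*(x - ln(2)) + 2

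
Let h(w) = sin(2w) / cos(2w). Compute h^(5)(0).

512

Invert the denominator's series and multiply.
The coefficient of w^5 in the expansion is 64/15, so h^(5)(0) = 5! * (64/15) = 512.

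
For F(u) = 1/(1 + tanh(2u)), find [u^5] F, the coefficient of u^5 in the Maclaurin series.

Let u equal the inner series; expand the outer function in u and truncate.
F(0) = 1
F′(0) = -2
F′′(0) = 8
F′′′(0) = -32
F^(4)(0) = 128
F^(5)(0) = -512

-64/15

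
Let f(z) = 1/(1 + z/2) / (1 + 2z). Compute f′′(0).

21/2

Multiply the two series term by term and collect like powers.
From the series, [z^2] f = 21/4; multiply by 2! = 2 to get 21/2.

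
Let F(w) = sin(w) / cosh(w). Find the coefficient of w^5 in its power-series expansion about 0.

Invert the denominator's series and multiply.
[w^0] = 0;  [w^1] = 1;  [w^2] = 0;  [w^3] = -2/3;  [w^4] = 0;  [w^5] = 3/10.

3/10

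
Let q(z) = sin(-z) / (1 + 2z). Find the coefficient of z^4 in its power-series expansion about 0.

Take the Cauchy product of the two expansions.

23/3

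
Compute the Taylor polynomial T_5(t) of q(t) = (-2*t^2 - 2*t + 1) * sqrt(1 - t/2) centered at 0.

Multiply each power in the prefactor through the base expansion.
q(0) = 1
q′(0) = -9/4
q′′(0) = -49/16
q′′′(0) = 213/64
q^(4)(0) = 465/256
q^(5)(0) = 2415/1024
Dividing each by k! gives the coefficients c_0, ..., c_5.

161*t^5/8192 + 155*t^4/2048 + 71*t^3/128 - 49*t^2/32 - 9*t/4 + 1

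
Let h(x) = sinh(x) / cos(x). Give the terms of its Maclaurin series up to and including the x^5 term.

Divide the numerator series by the denominator series (power-series long division).
[x^0] = 0;  [x^1] = 1;  [x^2] = 0;  [x^3] = 2/3;  [x^4] = 0;  [x^5] = 3/10.

3*x^5/10 + 2*x^3/3 + x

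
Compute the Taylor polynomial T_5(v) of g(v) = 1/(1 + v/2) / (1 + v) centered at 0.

-63*v^5/32 + 31*v^4/16 - 15*v^3/8 + 7*v^2/4 - 3*v/2 + 1

Write out both Maclaurin series and multiply, keeping only the needed powers.
g(0) = 1
g′(0) = -3/2
g′′(0) = 7/2
g′′′(0) = -45/4
g^(4)(0) = 93/2
g^(5)(0) = -945/4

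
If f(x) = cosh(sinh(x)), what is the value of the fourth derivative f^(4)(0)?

5

Let u equal the inner series; expand the outer function in u and truncate.
From the series, [x^4] f = 5/24; multiply by 4! = 24 to get 5.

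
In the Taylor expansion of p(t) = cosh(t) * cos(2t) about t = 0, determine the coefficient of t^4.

-7/24

Multiply the two series term by term and collect like powers.
p(0) = 1
p′(0) = 0
p′′(0) = -3
p′′′(0) = 0
p^(4)(0) = -7
Then c_k = p^(k)(0)/k! gives each Taylor coefficient.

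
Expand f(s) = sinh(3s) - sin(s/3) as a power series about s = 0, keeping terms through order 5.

Add the two expansions coefficient-wise.
f(0) = 0
f′(0) = 8/3
f′′(0) = 0
f′′′(0) = 730/27
f^(4)(0) = 0
f^(5)(0) = 59048/243

7381*s^5/3645 + 365*s^3/81 + 8*s/3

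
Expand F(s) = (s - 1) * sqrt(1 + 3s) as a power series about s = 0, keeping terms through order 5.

-2511*s^5/256 + 621*s^4/128 - 45*s^3/16 + 21*s^2/8 - s/2 - 1

Distribute the polynomial across the series and collect like powers.
F(0) = -1
F′(0) = -1/2
F′′(0) = 21/4
F′′′(0) = -135/8
F^(4)(0) = 1863/16
F^(5)(0) = -37665/32
The Taylor polynomial is Σ F^(k)(0)/k! · s^k.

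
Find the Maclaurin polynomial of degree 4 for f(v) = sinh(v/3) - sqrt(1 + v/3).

Add the two expansions coefficient-wise.
f(0) = -1
f′(0) = 1/6
f′′(0) = 1/36
f′′′(0) = 5/216
f^(4)(0) = 5/432
The Taylor polynomial is Σ f^(k)(0)/k! · v^k.

5*v^4/10368 + 5*v^3/1296 + v^2/72 + v/6 - 1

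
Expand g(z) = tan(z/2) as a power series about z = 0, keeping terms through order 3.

z^3/24 + z/2

g(0) = 0
g′(0) = 1/2
g′′(0) = 0
g′′′(0) = 1/4
The Taylor polynomial is Σ g^(k)(0)/k! · z^k.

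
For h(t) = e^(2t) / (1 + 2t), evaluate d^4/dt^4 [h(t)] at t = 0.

Take the Cauchy product of the two expansions.
The coefficient of t^4 in the expansion is 6, so h^(4)(0) = 4! * (6) = 144.

144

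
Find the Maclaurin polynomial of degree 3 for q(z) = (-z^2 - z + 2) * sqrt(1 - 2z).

z^3/2 - z^2 - 3*z + 2

Distribute the polynomial across the series and collect like powers.
q(0) = 2
q′(0) = -3
q′′(0) = -2
q′′′(0) = 3
Then c_k = q^(k)(0)/k! gives each Taylor coefficient.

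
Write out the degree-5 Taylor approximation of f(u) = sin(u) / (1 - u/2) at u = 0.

Expand each factor separately, then convolve coefficients.
f(0) = 0
f′(0) = 1
f′′(0) = 1
f′′′(0) = 1/2
f^(4)(0) = 1
f^(5)(0) = 7/2

7*u^5/240 + u^4/24 + u^3/12 + u^2/2 + u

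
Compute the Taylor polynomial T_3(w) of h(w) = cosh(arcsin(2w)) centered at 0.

Compose series: expand the inner function first, then feed it into the outer expansion.
h(0) = 1
h′(0) = 0
h′′(0) = 4
h′′′(0) = 0
The Taylor polynomial is Σ h^(k)(0)/k! · w^k.

2*w^2 + 1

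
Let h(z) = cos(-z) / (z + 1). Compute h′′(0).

1

Expand 1/(denominator) as a geometric series and multiply by the numerator's series.
From the series, [z^2] h = 1/2; multiply by 2! = 2 to get 1.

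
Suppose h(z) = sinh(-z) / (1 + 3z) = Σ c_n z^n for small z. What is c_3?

Expand each factor separately, then convolve coefficients.
[z^0] = 0;  [z^1] = -1;  [z^2] = 3;  [z^3] = -55/6.
So c_3 = h′′′(0)/3! = -55/6.

-55/6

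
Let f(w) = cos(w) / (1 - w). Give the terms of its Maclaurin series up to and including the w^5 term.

Write out both Maclaurin series and multiply, keeping only the needed powers.
f(0) = 1
f′(0) = 1
f′′(0) = 1
f′′′(0) = 3
f^(4)(0) = 13
f^(5)(0) = 65
The Taylor polynomial is Σ f^(k)(0)/k! · w^k.

13*w^5/24 + 13*w^4/24 + w^3/2 + w^2/2 + w + 1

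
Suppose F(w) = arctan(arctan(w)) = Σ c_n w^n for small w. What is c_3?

Compose series: expand the inner function first, then feed it into the outer expansion.
So c_3 = F′′′(0)/3! = -2/3.

-2/3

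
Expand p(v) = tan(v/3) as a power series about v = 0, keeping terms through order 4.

v^3/81 + v/3

p(0) = 0
p′(0) = 1/3
p′′(0) = 0
p′′′(0) = 2/27
p^(4)(0) = 0
Then c_k = p^(k)(0)/k! gives each Taylor coefficient.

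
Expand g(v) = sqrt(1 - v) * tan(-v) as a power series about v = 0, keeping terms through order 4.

11*v^4/48 - 5*v^3/24 + v^2/2 - v

Take the Cauchy product of the two expansions.
g(0) = 0
g′(0) = -1
g′′(0) = 1
g′′′(0) = -5/4
g^(4)(0) = 11/2
Dividing each by k! gives the coefficients c_0, ..., c_4.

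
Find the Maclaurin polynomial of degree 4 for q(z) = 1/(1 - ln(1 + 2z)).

Compose series: expand the inner function first, then feed it into the outer expansion.
[z^0] = 1;  [z^1] = 2;  [z^2] = 2;  [z^3] = 8/3;  [z^4] = 8/3.

8*z^4/3 + 8*z^3/3 + 2*z^2 + 2*z + 1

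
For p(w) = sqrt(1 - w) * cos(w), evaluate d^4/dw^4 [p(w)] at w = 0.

25/16

Expand each factor separately, then convolve coefficients.
The coefficient of w^4 in the expansion is 25/384, so p^(4)(0) = 4! * (25/384) = 25/16.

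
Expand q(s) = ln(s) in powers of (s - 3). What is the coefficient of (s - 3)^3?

q(3) = ln(3)
q′(3) = 1/3
q′′(3) = -1/9
q′′′(3) = 2/27
The Taylor polynomial is Σ q^(k)(3)/k! · (s - 3)^k.

1/81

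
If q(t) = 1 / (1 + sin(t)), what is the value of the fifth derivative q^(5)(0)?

-61

Expand as Σ (-1)^k u^k with u equal to the inner function's series.
From the series, [t^5] q = -61/120; multiply by 5! = 120 to get -61.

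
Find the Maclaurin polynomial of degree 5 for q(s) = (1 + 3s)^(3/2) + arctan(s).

-3389*s^5/1280 + 243*s^4/128 - 97*s^3/48 + 27*s^2/8 + 11*s/2 + 1

Add the two expansions coefficient-wise.
q(0) = 1
q′(0) = 11/2
q′′(0) = 27/4
q′′′(0) = -97/8
q^(4)(0) = 729/16
q^(5)(0) = -10167/32
Dividing each by k! gives the coefficients c_0, ..., c_5.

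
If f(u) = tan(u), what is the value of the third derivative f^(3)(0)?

The coefficient of u^3 in the expansion is 1/3, so f′′′(0) = 3! * (1/3) = 2.

2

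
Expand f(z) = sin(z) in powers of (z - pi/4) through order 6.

-sqrt(2)*(z - pi/4)^6/1440 + sqrt(2)*(z - pi/4)^5/240 + sqrt(2)*(z - pi/4)^4/48 - sqrt(2)*(z - pi/4)^3/12 - sqrt(2)*(z - pi/4)^2/4 + sqrt(2)*(z - pi/4)/2 + sqrt(2)/2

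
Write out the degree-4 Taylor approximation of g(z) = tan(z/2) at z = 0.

z^3/24 + z/2

Apply the Taylor formula c_k = f^(k)(a)/k!.
g(0) = 0
g′(0) = 1/2
g′′(0) = 0
g′′′(0) = 1/4
g^(4)(0) = 0
Dividing each by k! gives the coefficients c_0, ..., c_4.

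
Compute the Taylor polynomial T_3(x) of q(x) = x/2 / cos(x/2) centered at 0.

x^3/16 + x/2

Divide the numerator series by the denominator series (power-series long division).
q(0) = 0
q′(0) = 1/2
q′′(0) = 0
q′′′(0) = 3/8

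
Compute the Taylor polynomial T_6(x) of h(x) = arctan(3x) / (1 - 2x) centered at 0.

606*x^6/5 + 303*x^5/5 + 6*x^4 + 3*x^3 + 6*x^2 + 3*x

Expand each factor separately, then convolve coefficients.
h(0) = 0
h′(0) = 3
h′′(0) = 12
h′′′(0) = 18
h^(4)(0) = 144
h^(5)(0) = 7272
h^(6)(0) = 87264
Dividing each by k! gives the coefficients c_0, ..., c_6.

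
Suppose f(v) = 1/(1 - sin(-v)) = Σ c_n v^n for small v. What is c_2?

1

Let u equal the inner series; expand the outer function in u and truncate.
f(0) = 1
f′(0) = -1
f′′(0) = 2
Dividing each by k! gives the coefficients c_0, ..., c_2.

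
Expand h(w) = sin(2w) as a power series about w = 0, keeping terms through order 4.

-4*w^3/3 + 2*w

Differentiate repeatedly and evaluate at the center.
h(0) = 0
h′(0) = 2
h′′(0) = 0
h′′′(0) = -8
h^(4)(0) = 0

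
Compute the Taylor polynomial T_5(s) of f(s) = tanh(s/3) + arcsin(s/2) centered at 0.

Combine the two series term by term.

7*15^(73/147)*2^(100/147)*7^(15/49)*s^5/27000 + 11*s^3/1296 + 5*s/6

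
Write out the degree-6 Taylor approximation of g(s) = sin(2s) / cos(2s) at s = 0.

64*s^5/15 + 8*s^3/3 + 2*s

Invert the denominator's series and multiply.
g(0) = 0
g′(0) = 2
g′′(0) = 0
g′′′(0) = 16
g^(4)(0) = 0
g^(5)(0) = 512
g^(6)(0) = 0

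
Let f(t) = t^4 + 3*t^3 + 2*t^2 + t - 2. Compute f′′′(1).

The coefficient of (t - 1)^3 in the expansion is 7, so f′′′(1) = 3! * (7) = 42.

42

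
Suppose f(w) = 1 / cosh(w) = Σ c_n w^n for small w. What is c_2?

Write the quotient as an unknown series and match coefficients against numerator = denominator · series.
f(0) = 1
f′(0) = 0
f′′(0) = -1
So c_2 = f′′(0)/2! = -1/2.

-1/2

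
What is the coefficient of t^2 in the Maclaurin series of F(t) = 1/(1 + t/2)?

1/4

Compute the successive derivatives at the expansion point and divide by k!.
F(0) = 1
F′(0) = -1/2
F′′(0) = 1/2
So c_2 = F′′(0)/2! = 1/4.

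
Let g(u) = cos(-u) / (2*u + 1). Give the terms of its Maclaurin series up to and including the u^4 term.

337*u^4/24 - 7*u^3 + 7*u^2/2 - 2*u + 1

Use 1/(1 - r) = Σ r^k on the denominator, then take the Cauchy product.
[u^0] = 1;  [u^1] = -2;  [u^2] = 7/2;  [u^3] = -7;  [u^4] = 337/24.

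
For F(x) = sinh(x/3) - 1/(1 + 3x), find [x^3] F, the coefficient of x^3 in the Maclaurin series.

4375/162

Combine the two series term by term.
F(0) = -1
F′(0) = 10/3
F′′(0) = -18
F′′′(0) = 4375/27
The Taylor polynomial is Σ F^(k)(0)/k! · x^k.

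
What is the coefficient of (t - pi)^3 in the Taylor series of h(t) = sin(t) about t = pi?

1/6

h(pi) = 0
h′(pi) = -1
h′′(pi) = 0
h′′′(pi) = 1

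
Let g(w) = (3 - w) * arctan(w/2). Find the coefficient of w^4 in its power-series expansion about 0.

Shift and add copies of the series according to the polynomial's terms.
g(0) = 0
g′(0) = 3/2
g′′(0) = -1
g′′′(0) = -3/4
g^(4)(0) = 1
So c_4 = g^(4)(0)/4! = 1/24.

1/24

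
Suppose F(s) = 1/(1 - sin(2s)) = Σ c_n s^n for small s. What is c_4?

Substitute the inner expansion into the outer series and collect powers.
F(0) = 1
F′(0) = 2
F′′(0) = 8
F′′′(0) = 40
F^(4)(0) = 256
So c_4 = F^(4)(0)/4! = 32/3.

32/3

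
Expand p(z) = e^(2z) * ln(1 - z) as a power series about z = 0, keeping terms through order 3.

Expand each factor separately, then convolve coefficients.
p(0) = 0
p′(0) = -1
p′′(0) = -5
p′′′(0) = -20
The Taylor polynomial is Σ p^(k)(0)/k! · z^k.

-10*z^3/3 - 5*z^2/2 - z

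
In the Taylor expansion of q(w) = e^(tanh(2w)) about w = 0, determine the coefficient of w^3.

Let u equal the inner series; expand the outer function in u and truncate.
q(0) = 1
q′(0) = 2
q′′(0) = 4
q′′′(0) = -8
Dividing each by k! gives the coefficients c_0, ..., c_3.

-4/3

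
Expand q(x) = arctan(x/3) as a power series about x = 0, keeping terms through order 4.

-x^3/81 + x/3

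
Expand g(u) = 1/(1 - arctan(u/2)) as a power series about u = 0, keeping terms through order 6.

Plug the Maclaurin series of the inner function into that of the outer and collect terms.
g(0) = 1
g′(0) = 1/2
g′′(0) = 1/2
g′′′(0) = 1/2
g^(4)(0) = 1/2
g^(5)(0) = 3/4
g^(6)(0) = 2

u^6/360 + u^5/160 + u^4/48 + u^3/12 + u^2/4 + u/2 + 1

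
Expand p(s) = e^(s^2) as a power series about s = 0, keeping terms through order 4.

Differentiate repeatedly and evaluate at the center.
p(0) = 1
p′(0) = 0
p′′(0) = 2
p′′′(0) = 0
p^(4)(0) = 12
Then c_k = p^(k)(0)/k! gives each Taylor coefficient.

s^4/2 + s^2 + 1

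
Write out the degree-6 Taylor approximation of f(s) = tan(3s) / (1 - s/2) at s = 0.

2787*s^6/160 + 2787*s^5/80 + 39*s^4/8 + 39*s^3/4 + 3*s^2/2 + 3*s

Multiply the two series term by term and collect like powers.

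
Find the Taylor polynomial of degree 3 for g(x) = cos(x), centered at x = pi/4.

sqrt(2)*(x - pi/4)^3/12 - sqrt(2)*(x - pi/4)^2/4 - sqrt(2)*(x - pi/4)/2 + sqrt(2)/2

[(x - pi/4)^0] = sqrt(2)/2;  [(x - pi/4)^1] = -sqrt(2)/2;  [(x - pi/4)^2] = -sqrt(2)/4;  [(x - pi/4)^3] = sqrt(2)/12.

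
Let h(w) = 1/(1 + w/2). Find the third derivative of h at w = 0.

-3/4

The coefficient of w^3 in the expansion is -1/8, so h′′′(0) = 3! * (-1/8) = -3/4.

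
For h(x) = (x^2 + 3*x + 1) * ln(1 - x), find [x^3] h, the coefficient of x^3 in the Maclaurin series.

-17/6

Distribute the polynomial across the series and collect like powers.
[x^0] = 0;  [x^1] = -1;  [x^2] = -7/2;  [x^3] = -17/6.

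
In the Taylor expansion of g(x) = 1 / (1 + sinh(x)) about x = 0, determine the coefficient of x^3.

Write 1/(1+u) = 1 - u + u^2 - u^3 + ... and substitute the series for u.
So c_3 = g′′′(0)/3! = -7/6.

-7/6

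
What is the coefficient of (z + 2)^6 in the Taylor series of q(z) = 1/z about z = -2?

-1/128

[(z + 2)^0] = -1/2;  [(z + 2)^1] = -1/4;  [(z + 2)^2] = -1/8;  [(z + 2)^3] = -1/16;  [(z + 2)^4] = -1/32;  [(z + 2)^5] = -1/64;  [(z + 2)^6] = -1/128.
So c_6 = q^(6)(-2)/6! = -1/128.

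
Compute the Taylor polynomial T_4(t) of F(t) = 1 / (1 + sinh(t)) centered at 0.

4*t^4/3 - 7*t^3/6 + t^2 - t + 1

Use the geometric series for the reciprocal, then substitute.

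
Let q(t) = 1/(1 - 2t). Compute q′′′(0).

48

The coefficient of t^3 in the expansion is 8, so q′′′(0) = 3! * (8) = 48.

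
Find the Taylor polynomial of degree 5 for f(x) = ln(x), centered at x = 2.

f(2) = ln(2)
f′(2) = 1/2
f′′(2) = -1/4
f′′′(2) = 1/4
f^(4)(2) = -3/8
f^(5)(2) = 3/4

(x - 2)^5/160 - (x - 2)^4/64 + (x - 2)^3/24 - (x - 2)^2/8 + (x - 2)/2 + ln(2)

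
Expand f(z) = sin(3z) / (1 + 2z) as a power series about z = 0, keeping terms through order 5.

1281*z^5/40 - 15*z^4 + 15*z^3/2 - 6*z^2 + 3*z

Take the Cauchy product of the two expansions.
f(0) = 0
f′(0) = 3
f′′(0) = -12
f′′′(0) = 45
f^(4)(0) = -360
f^(5)(0) = 3843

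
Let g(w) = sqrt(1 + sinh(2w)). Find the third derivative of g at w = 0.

Plug the Maclaurin series of the inner function into that of the outer and collect terms.
The coefficient of w^3 in the expansion is 7/6, so g′′′(0) = 3! * (7/6) = 7.

7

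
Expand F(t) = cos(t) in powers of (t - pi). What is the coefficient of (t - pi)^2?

F(pi) = -1
F′(pi) = 0
F′′(pi) = 1
So c_2 = F′′(pi)/2! = 1/2.

1/2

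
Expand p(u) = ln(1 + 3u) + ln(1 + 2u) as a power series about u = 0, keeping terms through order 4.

Expand each term separately and add.

-97*u^4/4 + 35*u^3/3 - 13*u^2/2 + 5*u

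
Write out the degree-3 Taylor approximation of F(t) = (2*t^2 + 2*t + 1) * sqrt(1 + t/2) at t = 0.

57*t^3/128 + 79*t^2/32 + 9*t/4 + 1

Multiply each power in the prefactor through the base expansion.
[t^0] = 1;  [t^1] = 9/4;  [t^2] = 79/32;  [t^3] = 57/128.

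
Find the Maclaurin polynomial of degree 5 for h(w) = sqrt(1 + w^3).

w^3/2 + 1

[w^0] = 1;  [w^1] = 0;  [w^2] = 0;  [w^3] = 1/2;  [w^4] = 0;  [w^5] = 0.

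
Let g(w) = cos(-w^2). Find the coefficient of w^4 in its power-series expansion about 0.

-1/2

[w^0] = 1;  [w^1] = 0;  [w^2] = 0;  [w^3] = 0;  [w^4] = -1/2.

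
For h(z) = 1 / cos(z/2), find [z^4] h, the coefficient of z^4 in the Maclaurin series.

5/384

Invert the denominator's series and multiply.
h(0) = 1
h′(0) = 0
h′′(0) = 1/4
h′′′(0) = 0
h^(4)(0) = 5/16
So c_4 = h^(4)(0)/4! = 5/384.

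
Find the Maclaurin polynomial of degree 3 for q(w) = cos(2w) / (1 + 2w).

Write out both Maclaurin series and multiply, keeping only the needed powers.
q(0) = 1
q′(0) = -2
q′′(0) = 4
q′′′(0) = -24
Then c_k = q^(k)(0)/k! gives each Taylor coefficient.

-4*w^3 + 2*w^2 - 2*w + 1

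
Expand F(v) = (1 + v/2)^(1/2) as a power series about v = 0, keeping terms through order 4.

-5*v^4/2048 + v^3/128 - v^2/32 + v/4 + 1

[v^0] = 1;  [v^1] = 1/4;  [v^2] = -1/32;  [v^3] = 1/128;  [v^4] = -5/2048.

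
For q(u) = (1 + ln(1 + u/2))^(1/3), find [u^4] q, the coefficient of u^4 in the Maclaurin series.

-155/7776

Let u equal the inner series; expand the outer function in u and truncate.
[u^0] = 1;  [u^1] = 1/6;  [u^2] = -5/72;  [u^3] = 23/648;  [u^4] = -155/7776.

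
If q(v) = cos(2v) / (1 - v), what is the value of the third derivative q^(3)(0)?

Multiply the two series term by term and collect like powers.
The coefficient of v^3 in the expansion is -1, so q′′′(0) = 3! * (-1) = -6.

-6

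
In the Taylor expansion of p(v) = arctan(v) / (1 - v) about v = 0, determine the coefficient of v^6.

Multiply the numerator's expansion by the denominator's geometric series.

13/15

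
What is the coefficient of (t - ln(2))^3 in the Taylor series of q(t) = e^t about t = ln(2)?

Differentiate repeatedly and evaluate at the center.
q(ln(2)) = 2
q′(ln(2)) = 2
q′′(ln(2)) = 2
q′′′(ln(2)) = 2
So c_3 = q′′′(ln(2))/3! = 1/3.

1/3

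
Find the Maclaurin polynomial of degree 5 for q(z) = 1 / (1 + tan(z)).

-32*z^5/15 + 5*z^4/3 - 4*z^3/3 + z^2 - z + 1

Write 1/(1+u) = 1 - u + u^2 - u^3 + ... and substitute the series for u.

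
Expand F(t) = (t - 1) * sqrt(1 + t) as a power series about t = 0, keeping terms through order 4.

13*t^4/128 - 3*t^3/16 + 5*t^2/8 + t/2 - 1

Shift and add copies of the series according to the polynomial's terms.
F(0) = -1
F′(0) = 1/2
F′′(0) = 5/4
F′′′(0) = -9/8
F^(4)(0) = 39/16
Then c_k = F^(k)(0)/k! gives each Taylor coefficient.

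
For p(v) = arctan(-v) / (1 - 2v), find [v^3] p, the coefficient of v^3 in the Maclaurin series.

Multiply the two series term by term and collect like powers.
p(0) = 0
p′(0) = -1
p′′(0) = -4
p′′′(0) = -22
Dividing each by k! gives the coefficients c_0, ..., c_3.

-11/3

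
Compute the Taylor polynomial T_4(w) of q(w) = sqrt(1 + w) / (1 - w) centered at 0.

Take the Cauchy product of the two expansions.
[w^0] = 1;  [w^1] = 3/2;  [w^2] = 11/8;  [w^3] = 23/16;  [w^4] = 179/128.

179*w^4/128 + 23*w^3/16 + 11*w^2/8 + 3*w/2 + 1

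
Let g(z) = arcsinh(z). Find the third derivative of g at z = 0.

From the series, [z^3] g = -1/6; multiply by 3! = 6 to get -1.

-1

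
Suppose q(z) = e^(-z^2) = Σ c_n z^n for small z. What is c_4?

q(0) = 1
q′(0) = 0
q′′(0) = -2
q′′′(0) = 0
q^(4)(0) = 12

1/2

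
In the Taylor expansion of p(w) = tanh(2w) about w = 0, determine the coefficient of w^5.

64/15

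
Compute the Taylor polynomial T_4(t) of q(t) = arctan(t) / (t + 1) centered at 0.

Multiply the numerator's expansion by the denominator's geometric series.
[t^0] = 0;  [t^1] = 1;  [t^2] = -1;  [t^3] = 2/3;  [t^4] = -2/3.

-2*t^4/3 + 2*t^3/3 - t^2 + t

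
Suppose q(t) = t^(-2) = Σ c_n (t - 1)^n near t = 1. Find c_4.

5

q(1) = 1
q′(1) = -2
q′′(1) = 6
q′′′(1) = -24
q^(4)(1) = 120
So c_4 = q^(4)(1)/4! = 5.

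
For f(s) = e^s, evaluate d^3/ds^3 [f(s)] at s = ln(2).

2

From the series, [(s - ln(2))^3] f = 1/3; multiply by 3! = 6 to get 2.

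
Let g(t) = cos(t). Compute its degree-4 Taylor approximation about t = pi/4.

Use the known series and substitute for the argument.
g(pi/4) = sqrt(2)/2
g′(pi/4) = -sqrt(2)/2
g′′(pi/4) = -sqrt(2)/2
g′′′(pi/4) = sqrt(2)/2
g^(4)(pi/4) = sqrt(2)/2

sqrt(2)*(t - pi/4)^4/48 + sqrt(2)*(t - pi/4)^3/12 - sqrt(2)*(t - pi/4)^2/4 - sqrt(2)*(t - pi/4)/2 + sqrt(2)/2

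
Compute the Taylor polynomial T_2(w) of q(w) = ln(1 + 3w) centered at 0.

-9*w^2/2 + 3*w

q(0) = 0
q′(0) = 3
q′′(0) = -9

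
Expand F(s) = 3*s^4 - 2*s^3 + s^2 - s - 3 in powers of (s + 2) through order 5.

3*(s + 2)^4 - 26*(s + 2)^3 + 85*(s + 2)^2 - 125*(s + 2) + 67

F(-2) = 67
F′(-2) = -125
F′′(-2) = 170
F′′′(-2) = -156
F^(4)(-2) = 72
F^(5)(-2) = 0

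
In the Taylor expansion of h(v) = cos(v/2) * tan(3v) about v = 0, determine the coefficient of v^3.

69/8

Multiply the two series term by term and collect like powers.
h(0) = 0
h′(0) = 3
h′′(0) = 0
h′′′(0) = 207/4
So c_3 = h′′′(0)/3! = 69/8.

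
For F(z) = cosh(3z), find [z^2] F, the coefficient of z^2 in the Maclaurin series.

[z^0] = 1;  [z^1] = 0;  [z^2] = 9/2.

9/2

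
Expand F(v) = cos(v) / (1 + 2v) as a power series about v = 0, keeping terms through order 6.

Multiply the two series term by term and collect like powers.
F(0) = 1
F′(0) = -2
F′′(0) = 7
F′′′(0) = -42
F^(4)(0) = 337
F^(5)(0) = -3370
F^(6)(0) = 40439

40439*v^6/720 - 337*v^5/12 + 337*v^4/24 - 7*v^3 + 7*v^2/2 - 2*v + 1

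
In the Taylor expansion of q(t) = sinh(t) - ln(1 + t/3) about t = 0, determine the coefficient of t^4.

1/324

Combine the two series term by term.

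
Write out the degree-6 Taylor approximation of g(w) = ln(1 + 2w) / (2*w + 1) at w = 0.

-784*w^6/5 + 1096*w^5/15 - 100*w^4/3 + 44*w^3/3 - 6*w^2 + 2*w

Expand 1/(denominator) as a geometric series and multiply by the numerator's series.
g(0) = 0
g′(0) = 2
g′′(0) = -12
g′′′(0) = 88
g^(4)(0) = -800
g^(5)(0) = 8768
g^(6)(0) = -112896
The Taylor polynomial is Σ g^(k)(0)/k! · w^k.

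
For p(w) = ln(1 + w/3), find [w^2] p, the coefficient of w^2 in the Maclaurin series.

-1/18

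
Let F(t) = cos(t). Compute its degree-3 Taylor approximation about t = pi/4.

sqrt(2)*(t - pi/4)^3/12 - sqrt(2)*(t - pi/4)^2/4 - sqrt(2)*(t - pi/4)/2 + sqrt(2)/2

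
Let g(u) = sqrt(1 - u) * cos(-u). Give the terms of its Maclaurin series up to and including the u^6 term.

-349*u^6/46080 - 13*u^5/768 + 25*u^4/384 + 3*u^3/16 - 5*u^2/8 - u/2 + 1

Write out both Maclaurin series and multiply, keeping only the needed powers.
g(0) = 1
g′(0) = -1/2
g′′(0) = -5/4
g′′′(0) = 9/8
g^(4)(0) = 25/16
g^(5)(0) = -65/32
g^(6)(0) = -349/64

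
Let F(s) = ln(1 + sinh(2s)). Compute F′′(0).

-4

Let u equal the inner series; expand the outer function in u and truncate.
The coefficient of s^2 in the expansion is -2, so F′′(0) = 2! * (-2) = -4.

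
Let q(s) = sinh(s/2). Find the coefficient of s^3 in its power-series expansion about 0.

q(0) = 0
q′(0) = 1/2
q′′(0) = 0
q′′′(0) = 1/8
So c_3 = q′′′(0)/3! = 1/48.

1/48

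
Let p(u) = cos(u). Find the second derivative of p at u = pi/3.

Compute the successive derivatives at the expansion point and divide by k!.
The coefficient of (u - pi/3)^2 in the expansion is -1/4, so p′′(pi/3) = 2! * (-1/4) = -1/2.

-1/2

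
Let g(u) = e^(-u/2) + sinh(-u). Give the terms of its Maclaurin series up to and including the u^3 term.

Add the two expansions coefficient-wise.

-3*u^3/16 + u^2/8 - 3*u/2 + 1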